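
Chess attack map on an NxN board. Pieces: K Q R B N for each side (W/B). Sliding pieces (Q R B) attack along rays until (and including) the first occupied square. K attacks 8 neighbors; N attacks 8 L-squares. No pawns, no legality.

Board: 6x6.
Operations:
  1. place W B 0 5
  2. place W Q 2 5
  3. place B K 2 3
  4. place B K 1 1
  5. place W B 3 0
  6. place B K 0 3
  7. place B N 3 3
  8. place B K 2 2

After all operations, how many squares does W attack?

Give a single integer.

Answer: 15

Derivation:
Op 1: place WB@(0,5)
Op 2: place WQ@(2,5)
Op 3: place BK@(2,3)
Op 4: place BK@(1,1)
Op 5: place WB@(3,0)
Op 6: place BK@(0,3)
Op 7: place BN@(3,3)
Op 8: place BK@(2,2)
Per-piece attacks for W:
  WB@(0,5): attacks (1,4) (2,3) [ray(1,-1) blocked at (2,3)]
  WQ@(2,5): attacks (2,4) (2,3) (3,5) (4,5) (5,5) (1,5) (0,5) (3,4) (4,3) (5,2) (1,4) (0,3) [ray(0,-1) blocked at (2,3); ray(-1,0) blocked at (0,5); ray(-1,-1) blocked at (0,3)]
  WB@(3,0): attacks (4,1) (5,2) (2,1) (1,2) (0,3) [ray(-1,1) blocked at (0,3)]
Union (15 distinct): (0,3) (0,5) (1,2) (1,4) (1,5) (2,1) (2,3) (2,4) (3,4) (3,5) (4,1) (4,3) (4,5) (5,2) (5,5)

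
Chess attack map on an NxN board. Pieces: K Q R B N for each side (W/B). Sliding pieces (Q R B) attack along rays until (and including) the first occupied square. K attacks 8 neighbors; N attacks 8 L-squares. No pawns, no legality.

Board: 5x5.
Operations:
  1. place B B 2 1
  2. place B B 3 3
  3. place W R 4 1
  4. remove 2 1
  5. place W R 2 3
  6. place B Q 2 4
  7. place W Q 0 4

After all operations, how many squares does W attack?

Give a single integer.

Op 1: place BB@(2,1)
Op 2: place BB@(3,3)
Op 3: place WR@(4,1)
Op 4: remove (2,1)
Op 5: place WR@(2,3)
Op 6: place BQ@(2,4)
Op 7: place WQ@(0,4)
Per-piece attacks for W:
  WQ@(0,4): attacks (0,3) (0,2) (0,1) (0,0) (1,4) (2,4) (1,3) (2,2) (3,1) (4,0) [ray(1,0) blocked at (2,4)]
  WR@(2,3): attacks (2,4) (2,2) (2,1) (2,0) (3,3) (1,3) (0,3) [ray(0,1) blocked at (2,4); ray(1,0) blocked at (3,3)]
  WR@(4,1): attacks (4,2) (4,3) (4,4) (4,0) (3,1) (2,1) (1,1) (0,1)
Union (17 distinct): (0,0) (0,1) (0,2) (0,3) (1,1) (1,3) (1,4) (2,0) (2,1) (2,2) (2,4) (3,1) (3,3) (4,0) (4,2) (4,3) (4,4)

Answer: 17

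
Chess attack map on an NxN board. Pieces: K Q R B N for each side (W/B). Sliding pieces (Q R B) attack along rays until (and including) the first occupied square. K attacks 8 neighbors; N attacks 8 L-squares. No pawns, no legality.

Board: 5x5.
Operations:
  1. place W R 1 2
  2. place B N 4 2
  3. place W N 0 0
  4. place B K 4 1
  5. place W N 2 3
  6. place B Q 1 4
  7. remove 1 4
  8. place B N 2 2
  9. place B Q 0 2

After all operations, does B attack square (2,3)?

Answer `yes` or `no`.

Op 1: place WR@(1,2)
Op 2: place BN@(4,2)
Op 3: place WN@(0,0)
Op 4: place BK@(4,1)
Op 5: place WN@(2,3)
Op 6: place BQ@(1,4)
Op 7: remove (1,4)
Op 8: place BN@(2,2)
Op 9: place BQ@(0,2)
Per-piece attacks for B:
  BQ@(0,2): attacks (0,3) (0,4) (0,1) (0,0) (1,2) (1,3) (2,4) (1,1) (2,0) [ray(0,-1) blocked at (0,0); ray(1,0) blocked at (1,2)]
  BN@(2,2): attacks (3,4) (4,3) (1,4) (0,3) (3,0) (4,1) (1,0) (0,1)
  BK@(4,1): attacks (4,2) (4,0) (3,1) (3,2) (3,0)
  BN@(4,2): attacks (3,4) (2,3) (3,0) (2,1)
B attacks (2,3): yes

Answer: yes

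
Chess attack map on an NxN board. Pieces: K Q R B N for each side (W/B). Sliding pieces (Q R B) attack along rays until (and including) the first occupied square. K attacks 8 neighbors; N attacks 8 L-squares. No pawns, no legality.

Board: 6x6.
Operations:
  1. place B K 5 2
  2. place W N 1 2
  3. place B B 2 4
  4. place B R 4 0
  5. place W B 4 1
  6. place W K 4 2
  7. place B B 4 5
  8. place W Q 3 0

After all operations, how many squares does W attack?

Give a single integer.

Op 1: place BK@(5,2)
Op 2: place WN@(1,2)
Op 3: place BB@(2,4)
Op 4: place BR@(4,0)
Op 5: place WB@(4,1)
Op 6: place WK@(4,2)
Op 7: place BB@(4,5)
Op 8: place WQ@(3,0)
Per-piece attacks for W:
  WN@(1,2): attacks (2,4) (3,3) (0,4) (2,0) (3,1) (0,0)
  WQ@(3,0): attacks (3,1) (3,2) (3,3) (3,4) (3,5) (4,0) (2,0) (1,0) (0,0) (4,1) (2,1) (1,2) [ray(1,0) blocked at (4,0); ray(1,1) blocked at (4,1); ray(-1,1) blocked at (1,2)]
  WB@(4,1): attacks (5,2) (5,0) (3,2) (2,3) (1,4) (0,5) (3,0) [ray(1,1) blocked at (5,2); ray(-1,-1) blocked at (3,0)]
  WK@(4,2): attacks (4,3) (4,1) (5,2) (3,2) (5,3) (5,1) (3,3) (3,1)
Union (23 distinct): (0,0) (0,4) (0,5) (1,0) (1,2) (1,4) (2,0) (2,1) (2,3) (2,4) (3,0) (3,1) (3,2) (3,3) (3,4) (3,5) (4,0) (4,1) (4,3) (5,0) (5,1) (5,2) (5,3)

Answer: 23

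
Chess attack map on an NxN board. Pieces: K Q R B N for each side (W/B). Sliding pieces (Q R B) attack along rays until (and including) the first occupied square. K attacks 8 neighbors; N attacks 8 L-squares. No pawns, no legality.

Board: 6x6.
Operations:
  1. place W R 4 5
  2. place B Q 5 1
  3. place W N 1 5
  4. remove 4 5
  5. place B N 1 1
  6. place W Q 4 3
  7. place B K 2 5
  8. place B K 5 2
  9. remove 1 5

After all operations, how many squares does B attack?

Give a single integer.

Answer: 21

Derivation:
Op 1: place WR@(4,5)
Op 2: place BQ@(5,1)
Op 3: place WN@(1,5)
Op 4: remove (4,5)
Op 5: place BN@(1,1)
Op 6: place WQ@(4,3)
Op 7: place BK@(2,5)
Op 8: place BK@(5,2)
Op 9: remove (1,5)
Per-piece attacks for B:
  BN@(1,1): attacks (2,3) (3,2) (0,3) (3,0)
  BK@(2,5): attacks (2,4) (3,5) (1,5) (3,4) (1,4)
  BQ@(5,1): attacks (5,2) (5,0) (4,1) (3,1) (2,1) (1,1) (4,2) (3,3) (2,4) (1,5) (4,0) [ray(0,1) blocked at (5,2); ray(-1,0) blocked at (1,1)]
  BK@(5,2): attacks (5,3) (5,1) (4,2) (4,3) (4,1)
Union (21 distinct): (0,3) (1,1) (1,4) (1,5) (2,1) (2,3) (2,4) (3,0) (3,1) (3,2) (3,3) (3,4) (3,5) (4,0) (4,1) (4,2) (4,3) (5,0) (5,1) (5,2) (5,3)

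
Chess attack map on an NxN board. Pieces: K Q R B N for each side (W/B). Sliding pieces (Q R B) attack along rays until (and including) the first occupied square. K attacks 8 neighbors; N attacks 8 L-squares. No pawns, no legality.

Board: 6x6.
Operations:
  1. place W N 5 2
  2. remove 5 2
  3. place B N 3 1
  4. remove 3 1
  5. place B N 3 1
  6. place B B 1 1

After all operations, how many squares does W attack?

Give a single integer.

Answer: 0

Derivation:
Op 1: place WN@(5,2)
Op 2: remove (5,2)
Op 3: place BN@(3,1)
Op 4: remove (3,1)
Op 5: place BN@(3,1)
Op 6: place BB@(1,1)
Per-piece attacks for W:
Union (0 distinct): (none)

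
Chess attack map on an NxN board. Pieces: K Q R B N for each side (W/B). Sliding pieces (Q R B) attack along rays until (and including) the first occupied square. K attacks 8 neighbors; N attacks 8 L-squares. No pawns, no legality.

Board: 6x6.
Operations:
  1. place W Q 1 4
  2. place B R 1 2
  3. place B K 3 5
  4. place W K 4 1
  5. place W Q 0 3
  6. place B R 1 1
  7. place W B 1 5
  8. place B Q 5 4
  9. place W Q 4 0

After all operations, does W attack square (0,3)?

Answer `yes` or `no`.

Op 1: place WQ@(1,4)
Op 2: place BR@(1,2)
Op 3: place BK@(3,5)
Op 4: place WK@(4,1)
Op 5: place WQ@(0,3)
Op 6: place BR@(1,1)
Op 7: place WB@(1,5)
Op 8: place BQ@(5,4)
Op 9: place WQ@(4,0)
Per-piece attacks for W:
  WQ@(0,3): attacks (0,4) (0,5) (0,2) (0,1) (0,0) (1,3) (2,3) (3,3) (4,3) (5,3) (1,4) (1,2) [ray(1,1) blocked at (1,4); ray(1,-1) blocked at (1,2)]
  WQ@(1,4): attacks (1,5) (1,3) (1,2) (2,4) (3,4) (4,4) (5,4) (0,4) (2,5) (2,3) (3,2) (4,1) (0,5) (0,3) [ray(0,1) blocked at (1,5); ray(0,-1) blocked at (1,2); ray(1,0) blocked at (5,4); ray(1,-1) blocked at (4,1); ray(-1,-1) blocked at (0,3)]
  WB@(1,5): attacks (2,4) (3,3) (4,2) (5,1) (0,4)
  WQ@(4,0): attacks (4,1) (5,0) (3,0) (2,0) (1,0) (0,0) (5,1) (3,1) (2,2) (1,3) (0,4) [ray(0,1) blocked at (4,1)]
  WK@(4,1): attacks (4,2) (4,0) (5,1) (3,1) (5,2) (5,0) (3,2) (3,0)
W attacks (0,3): yes

Answer: yes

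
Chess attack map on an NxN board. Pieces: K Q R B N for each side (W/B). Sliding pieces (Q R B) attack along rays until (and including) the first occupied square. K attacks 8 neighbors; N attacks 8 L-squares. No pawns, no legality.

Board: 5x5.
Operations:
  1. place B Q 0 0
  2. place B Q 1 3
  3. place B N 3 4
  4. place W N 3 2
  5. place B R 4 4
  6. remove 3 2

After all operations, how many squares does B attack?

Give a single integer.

Op 1: place BQ@(0,0)
Op 2: place BQ@(1,3)
Op 3: place BN@(3,4)
Op 4: place WN@(3,2)
Op 5: place BR@(4,4)
Op 6: remove (3,2)
Per-piece attacks for B:
  BQ@(0,0): attacks (0,1) (0,2) (0,3) (0,4) (1,0) (2,0) (3,0) (4,0) (1,1) (2,2) (3,3) (4,4) [ray(1,1) blocked at (4,4)]
  BQ@(1,3): attacks (1,4) (1,2) (1,1) (1,0) (2,3) (3,3) (4,3) (0,3) (2,4) (2,2) (3,1) (4,0) (0,4) (0,2)
  BN@(3,4): attacks (4,2) (2,2) (1,3)
  BR@(4,4): attacks (4,3) (4,2) (4,1) (4,0) (3,4) [ray(-1,0) blocked at (3,4)]
Union (22 distinct): (0,1) (0,2) (0,3) (0,4) (1,0) (1,1) (1,2) (1,3) (1,4) (2,0) (2,2) (2,3) (2,4) (3,0) (3,1) (3,3) (3,4) (4,0) (4,1) (4,2) (4,3) (4,4)

Answer: 22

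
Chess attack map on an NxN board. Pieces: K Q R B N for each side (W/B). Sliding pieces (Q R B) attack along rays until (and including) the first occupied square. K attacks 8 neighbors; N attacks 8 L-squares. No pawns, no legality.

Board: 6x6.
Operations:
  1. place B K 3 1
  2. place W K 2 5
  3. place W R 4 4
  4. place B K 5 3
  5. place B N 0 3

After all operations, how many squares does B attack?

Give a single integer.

Answer: 15

Derivation:
Op 1: place BK@(3,1)
Op 2: place WK@(2,5)
Op 3: place WR@(4,4)
Op 4: place BK@(5,3)
Op 5: place BN@(0,3)
Per-piece attacks for B:
  BN@(0,3): attacks (1,5) (2,4) (1,1) (2,2)
  BK@(3,1): attacks (3,2) (3,0) (4,1) (2,1) (4,2) (4,0) (2,2) (2,0)
  BK@(5,3): attacks (5,4) (5,2) (4,3) (4,4) (4,2)
Union (15 distinct): (1,1) (1,5) (2,0) (2,1) (2,2) (2,4) (3,0) (3,2) (4,0) (4,1) (4,2) (4,3) (4,4) (5,2) (5,4)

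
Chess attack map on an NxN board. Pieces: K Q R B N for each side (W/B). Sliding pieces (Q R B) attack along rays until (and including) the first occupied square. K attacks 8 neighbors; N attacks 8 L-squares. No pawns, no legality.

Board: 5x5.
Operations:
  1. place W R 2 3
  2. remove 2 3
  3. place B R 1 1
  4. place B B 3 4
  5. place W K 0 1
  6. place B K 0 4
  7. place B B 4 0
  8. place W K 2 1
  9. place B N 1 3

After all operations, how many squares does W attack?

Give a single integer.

Answer: 10

Derivation:
Op 1: place WR@(2,3)
Op 2: remove (2,3)
Op 3: place BR@(1,1)
Op 4: place BB@(3,4)
Op 5: place WK@(0,1)
Op 6: place BK@(0,4)
Op 7: place BB@(4,0)
Op 8: place WK@(2,1)
Op 9: place BN@(1,3)
Per-piece attacks for W:
  WK@(0,1): attacks (0,2) (0,0) (1,1) (1,2) (1,0)
  WK@(2,1): attacks (2,2) (2,0) (3,1) (1,1) (3,2) (3,0) (1,2) (1,0)
Union (10 distinct): (0,0) (0,2) (1,0) (1,1) (1,2) (2,0) (2,2) (3,0) (3,1) (3,2)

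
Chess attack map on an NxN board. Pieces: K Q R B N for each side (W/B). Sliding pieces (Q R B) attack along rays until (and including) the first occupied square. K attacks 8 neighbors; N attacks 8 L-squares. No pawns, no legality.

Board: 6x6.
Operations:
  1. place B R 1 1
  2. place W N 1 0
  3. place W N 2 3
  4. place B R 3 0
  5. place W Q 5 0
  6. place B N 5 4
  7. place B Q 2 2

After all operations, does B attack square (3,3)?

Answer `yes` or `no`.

Answer: yes

Derivation:
Op 1: place BR@(1,1)
Op 2: place WN@(1,0)
Op 3: place WN@(2,3)
Op 4: place BR@(3,0)
Op 5: place WQ@(5,0)
Op 6: place BN@(5,4)
Op 7: place BQ@(2,2)
Per-piece attacks for B:
  BR@(1,1): attacks (1,2) (1,3) (1,4) (1,5) (1,0) (2,1) (3,1) (4,1) (5,1) (0,1) [ray(0,-1) blocked at (1,0)]
  BQ@(2,2): attacks (2,3) (2,1) (2,0) (3,2) (4,2) (5,2) (1,2) (0,2) (3,3) (4,4) (5,5) (3,1) (4,0) (1,3) (0,4) (1,1) [ray(0,1) blocked at (2,3); ray(-1,-1) blocked at (1,1)]
  BR@(3,0): attacks (3,1) (3,2) (3,3) (3,4) (3,5) (4,0) (5,0) (2,0) (1,0) [ray(1,0) blocked at (5,0); ray(-1,0) blocked at (1,0)]
  BN@(5,4): attacks (3,5) (4,2) (3,3)
B attacks (3,3): yes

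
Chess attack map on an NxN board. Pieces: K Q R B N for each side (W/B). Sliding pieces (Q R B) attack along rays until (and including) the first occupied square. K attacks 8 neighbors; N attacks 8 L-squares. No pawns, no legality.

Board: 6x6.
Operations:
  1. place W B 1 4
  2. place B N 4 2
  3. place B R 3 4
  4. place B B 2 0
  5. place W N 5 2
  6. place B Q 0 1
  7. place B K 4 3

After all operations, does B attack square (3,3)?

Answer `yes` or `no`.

Answer: yes

Derivation:
Op 1: place WB@(1,4)
Op 2: place BN@(4,2)
Op 3: place BR@(3,4)
Op 4: place BB@(2,0)
Op 5: place WN@(5,2)
Op 6: place BQ@(0,1)
Op 7: place BK@(4,3)
Per-piece attacks for B:
  BQ@(0,1): attacks (0,2) (0,3) (0,4) (0,5) (0,0) (1,1) (2,1) (3,1) (4,1) (5,1) (1,2) (2,3) (3,4) (1,0) [ray(1,1) blocked at (3,4)]
  BB@(2,0): attacks (3,1) (4,2) (1,1) (0,2) [ray(1,1) blocked at (4,2)]
  BR@(3,4): attacks (3,5) (3,3) (3,2) (3,1) (3,0) (4,4) (5,4) (2,4) (1,4) [ray(-1,0) blocked at (1,4)]
  BN@(4,2): attacks (5,4) (3,4) (2,3) (5,0) (3,0) (2,1)
  BK@(4,3): attacks (4,4) (4,2) (5,3) (3,3) (5,4) (5,2) (3,4) (3,2)
B attacks (3,3): yes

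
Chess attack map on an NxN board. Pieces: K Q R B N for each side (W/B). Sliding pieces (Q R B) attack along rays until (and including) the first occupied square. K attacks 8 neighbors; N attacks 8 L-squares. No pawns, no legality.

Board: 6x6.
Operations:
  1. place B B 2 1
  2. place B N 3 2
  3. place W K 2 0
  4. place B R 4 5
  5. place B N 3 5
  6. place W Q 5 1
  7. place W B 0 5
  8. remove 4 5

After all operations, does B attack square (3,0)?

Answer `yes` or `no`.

Answer: yes

Derivation:
Op 1: place BB@(2,1)
Op 2: place BN@(3,2)
Op 3: place WK@(2,0)
Op 4: place BR@(4,5)
Op 5: place BN@(3,5)
Op 6: place WQ@(5,1)
Op 7: place WB@(0,5)
Op 8: remove (4,5)
Per-piece attacks for B:
  BB@(2,1): attacks (3,2) (3,0) (1,2) (0,3) (1,0) [ray(1,1) blocked at (3,2)]
  BN@(3,2): attacks (4,4) (5,3) (2,4) (1,3) (4,0) (5,1) (2,0) (1,1)
  BN@(3,5): attacks (4,3) (5,4) (2,3) (1,4)
B attacks (3,0): yes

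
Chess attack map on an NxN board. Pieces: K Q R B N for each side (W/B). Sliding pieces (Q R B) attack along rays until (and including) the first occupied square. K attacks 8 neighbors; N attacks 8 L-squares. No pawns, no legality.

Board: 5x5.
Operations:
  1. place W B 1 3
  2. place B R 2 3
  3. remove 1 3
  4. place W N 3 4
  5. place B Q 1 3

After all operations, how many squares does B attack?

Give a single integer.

Answer: 17

Derivation:
Op 1: place WB@(1,3)
Op 2: place BR@(2,3)
Op 3: remove (1,3)
Op 4: place WN@(3,4)
Op 5: place BQ@(1,3)
Per-piece attacks for B:
  BQ@(1,3): attacks (1,4) (1,2) (1,1) (1,0) (2,3) (0,3) (2,4) (2,2) (3,1) (4,0) (0,4) (0,2) [ray(1,0) blocked at (2,3)]
  BR@(2,3): attacks (2,4) (2,2) (2,1) (2,0) (3,3) (4,3) (1,3) [ray(-1,0) blocked at (1,3)]
Union (17 distinct): (0,2) (0,3) (0,4) (1,0) (1,1) (1,2) (1,3) (1,4) (2,0) (2,1) (2,2) (2,3) (2,4) (3,1) (3,3) (4,0) (4,3)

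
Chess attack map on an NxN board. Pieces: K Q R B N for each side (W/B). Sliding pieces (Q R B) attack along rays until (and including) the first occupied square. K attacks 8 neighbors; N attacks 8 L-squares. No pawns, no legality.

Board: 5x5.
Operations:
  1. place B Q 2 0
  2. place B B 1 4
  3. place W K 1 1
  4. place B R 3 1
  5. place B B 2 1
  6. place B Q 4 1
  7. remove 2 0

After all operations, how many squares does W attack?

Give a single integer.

Op 1: place BQ@(2,0)
Op 2: place BB@(1,4)
Op 3: place WK@(1,1)
Op 4: place BR@(3,1)
Op 5: place BB@(2,1)
Op 6: place BQ@(4,1)
Op 7: remove (2,0)
Per-piece attacks for W:
  WK@(1,1): attacks (1,2) (1,0) (2,1) (0,1) (2,2) (2,0) (0,2) (0,0)
Union (8 distinct): (0,0) (0,1) (0,2) (1,0) (1,2) (2,0) (2,1) (2,2)

Answer: 8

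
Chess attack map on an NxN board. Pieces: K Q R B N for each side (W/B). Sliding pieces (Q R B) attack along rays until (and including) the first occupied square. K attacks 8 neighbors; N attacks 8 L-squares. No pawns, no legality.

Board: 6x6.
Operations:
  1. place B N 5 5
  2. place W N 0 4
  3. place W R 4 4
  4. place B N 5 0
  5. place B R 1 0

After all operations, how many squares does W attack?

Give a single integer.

Op 1: place BN@(5,5)
Op 2: place WN@(0,4)
Op 3: place WR@(4,4)
Op 4: place BN@(5,0)
Op 5: place BR@(1,0)
Per-piece attacks for W:
  WN@(0,4): attacks (2,5) (1,2) (2,3)
  WR@(4,4): attacks (4,5) (4,3) (4,2) (4,1) (4,0) (5,4) (3,4) (2,4) (1,4) (0,4) [ray(-1,0) blocked at (0,4)]
Union (13 distinct): (0,4) (1,2) (1,4) (2,3) (2,4) (2,5) (3,4) (4,0) (4,1) (4,2) (4,3) (4,5) (5,4)

Answer: 13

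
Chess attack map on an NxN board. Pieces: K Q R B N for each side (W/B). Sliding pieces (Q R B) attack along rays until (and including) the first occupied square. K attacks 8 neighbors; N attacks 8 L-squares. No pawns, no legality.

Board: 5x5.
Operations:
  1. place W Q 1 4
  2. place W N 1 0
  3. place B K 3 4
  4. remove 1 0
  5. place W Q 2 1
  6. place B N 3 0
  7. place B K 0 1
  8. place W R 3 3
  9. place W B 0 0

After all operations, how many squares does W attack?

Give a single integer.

Answer: 18

Derivation:
Op 1: place WQ@(1,4)
Op 2: place WN@(1,0)
Op 3: place BK@(3,4)
Op 4: remove (1,0)
Op 5: place WQ@(2,1)
Op 6: place BN@(3,0)
Op 7: place BK@(0,1)
Op 8: place WR@(3,3)
Op 9: place WB@(0,0)
Per-piece attacks for W:
  WB@(0,0): attacks (1,1) (2,2) (3,3) [ray(1,1) blocked at (3,3)]
  WQ@(1,4): attacks (1,3) (1,2) (1,1) (1,0) (2,4) (3,4) (0,4) (2,3) (3,2) (4,1) (0,3) [ray(1,0) blocked at (3,4)]
  WQ@(2,1): attacks (2,2) (2,3) (2,4) (2,0) (3,1) (4,1) (1,1) (0,1) (3,2) (4,3) (3,0) (1,2) (0,3) (1,0) [ray(-1,0) blocked at (0,1); ray(1,-1) blocked at (3,0)]
  WR@(3,3): attacks (3,4) (3,2) (3,1) (3,0) (4,3) (2,3) (1,3) (0,3) [ray(0,1) blocked at (3,4); ray(0,-1) blocked at (3,0)]
Union (18 distinct): (0,1) (0,3) (0,4) (1,0) (1,1) (1,2) (1,3) (2,0) (2,2) (2,3) (2,4) (3,0) (3,1) (3,2) (3,3) (3,4) (4,1) (4,3)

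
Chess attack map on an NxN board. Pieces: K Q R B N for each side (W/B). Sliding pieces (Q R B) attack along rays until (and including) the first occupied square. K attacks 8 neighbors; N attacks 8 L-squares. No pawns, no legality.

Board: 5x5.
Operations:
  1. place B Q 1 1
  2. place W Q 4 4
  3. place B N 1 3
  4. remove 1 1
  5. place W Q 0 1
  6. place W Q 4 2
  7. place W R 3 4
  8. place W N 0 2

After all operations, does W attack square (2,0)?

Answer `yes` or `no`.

Op 1: place BQ@(1,1)
Op 2: place WQ@(4,4)
Op 3: place BN@(1,3)
Op 4: remove (1,1)
Op 5: place WQ@(0,1)
Op 6: place WQ@(4,2)
Op 7: place WR@(3,4)
Op 8: place WN@(0,2)
Per-piece attacks for W:
  WQ@(0,1): attacks (0,2) (0,0) (1,1) (2,1) (3,1) (4,1) (1,2) (2,3) (3,4) (1,0) [ray(0,1) blocked at (0,2); ray(1,1) blocked at (3,4)]
  WN@(0,2): attacks (1,4) (2,3) (1,0) (2,1)
  WR@(3,4): attacks (3,3) (3,2) (3,1) (3,0) (4,4) (2,4) (1,4) (0,4) [ray(1,0) blocked at (4,4)]
  WQ@(4,2): attacks (4,3) (4,4) (4,1) (4,0) (3,2) (2,2) (1,2) (0,2) (3,3) (2,4) (3,1) (2,0) [ray(0,1) blocked at (4,4); ray(-1,0) blocked at (0,2)]
  WQ@(4,4): attacks (4,3) (4,2) (3,4) (3,3) (2,2) (1,1) (0,0) [ray(0,-1) blocked at (4,2); ray(-1,0) blocked at (3,4)]
W attacks (2,0): yes

Answer: yes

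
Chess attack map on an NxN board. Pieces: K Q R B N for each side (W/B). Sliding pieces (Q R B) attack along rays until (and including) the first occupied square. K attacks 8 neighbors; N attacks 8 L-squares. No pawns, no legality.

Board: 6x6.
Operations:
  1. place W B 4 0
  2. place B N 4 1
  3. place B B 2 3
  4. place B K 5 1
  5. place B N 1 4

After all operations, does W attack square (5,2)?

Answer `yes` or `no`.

Answer: no

Derivation:
Op 1: place WB@(4,0)
Op 2: place BN@(4,1)
Op 3: place BB@(2,3)
Op 4: place BK@(5,1)
Op 5: place BN@(1,4)
Per-piece attacks for W:
  WB@(4,0): attacks (5,1) (3,1) (2,2) (1,3) (0,4) [ray(1,1) blocked at (5,1)]
W attacks (5,2): no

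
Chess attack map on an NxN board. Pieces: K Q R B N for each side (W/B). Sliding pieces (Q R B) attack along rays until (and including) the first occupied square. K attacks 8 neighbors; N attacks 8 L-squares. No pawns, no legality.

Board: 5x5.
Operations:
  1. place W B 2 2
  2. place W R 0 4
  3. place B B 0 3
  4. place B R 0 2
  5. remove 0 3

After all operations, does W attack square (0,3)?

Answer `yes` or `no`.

Answer: yes

Derivation:
Op 1: place WB@(2,2)
Op 2: place WR@(0,4)
Op 3: place BB@(0,3)
Op 4: place BR@(0,2)
Op 5: remove (0,3)
Per-piece attacks for W:
  WR@(0,4): attacks (0,3) (0,2) (1,4) (2,4) (3,4) (4,4) [ray(0,-1) blocked at (0,2)]
  WB@(2,2): attacks (3,3) (4,4) (3,1) (4,0) (1,3) (0,4) (1,1) (0,0) [ray(-1,1) blocked at (0,4)]
W attacks (0,3): yes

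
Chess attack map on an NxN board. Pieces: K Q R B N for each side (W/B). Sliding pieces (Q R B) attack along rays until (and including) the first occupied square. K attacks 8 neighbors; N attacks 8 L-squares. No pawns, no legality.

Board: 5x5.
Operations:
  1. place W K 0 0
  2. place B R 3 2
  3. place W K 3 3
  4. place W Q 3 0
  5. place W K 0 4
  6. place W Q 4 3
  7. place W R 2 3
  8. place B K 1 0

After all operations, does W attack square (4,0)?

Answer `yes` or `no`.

Op 1: place WK@(0,0)
Op 2: place BR@(3,2)
Op 3: place WK@(3,3)
Op 4: place WQ@(3,0)
Op 5: place WK@(0,4)
Op 6: place WQ@(4,3)
Op 7: place WR@(2,3)
Op 8: place BK@(1,0)
Per-piece attacks for W:
  WK@(0,0): attacks (0,1) (1,0) (1,1)
  WK@(0,4): attacks (0,3) (1,4) (1,3)
  WR@(2,3): attacks (2,4) (2,2) (2,1) (2,0) (3,3) (1,3) (0,3) [ray(1,0) blocked at (3,3)]
  WQ@(3,0): attacks (3,1) (3,2) (4,0) (2,0) (1,0) (4,1) (2,1) (1,2) (0,3) [ray(0,1) blocked at (3,2); ray(-1,0) blocked at (1,0)]
  WK@(3,3): attacks (3,4) (3,2) (4,3) (2,3) (4,4) (4,2) (2,4) (2,2)
  WQ@(4,3): attacks (4,4) (4,2) (4,1) (4,0) (3,3) (3,4) (3,2) [ray(-1,0) blocked at (3,3); ray(-1,-1) blocked at (3,2)]
W attacks (4,0): yes

Answer: yes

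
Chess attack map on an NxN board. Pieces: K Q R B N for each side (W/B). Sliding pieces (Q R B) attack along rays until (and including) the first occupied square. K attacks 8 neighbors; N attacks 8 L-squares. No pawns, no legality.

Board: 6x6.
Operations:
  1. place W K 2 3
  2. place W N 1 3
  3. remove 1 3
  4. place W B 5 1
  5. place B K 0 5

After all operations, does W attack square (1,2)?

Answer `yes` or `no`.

Answer: yes

Derivation:
Op 1: place WK@(2,3)
Op 2: place WN@(1,3)
Op 3: remove (1,3)
Op 4: place WB@(5,1)
Op 5: place BK@(0,5)
Per-piece attacks for W:
  WK@(2,3): attacks (2,4) (2,2) (3,3) (1,3) (3,4) (3,2) (1,4) (1,2)
  WB@(5,1): attacks (4,2) (3,3) (2,4) (1,5) (4,0)
W attacks (1,2): yes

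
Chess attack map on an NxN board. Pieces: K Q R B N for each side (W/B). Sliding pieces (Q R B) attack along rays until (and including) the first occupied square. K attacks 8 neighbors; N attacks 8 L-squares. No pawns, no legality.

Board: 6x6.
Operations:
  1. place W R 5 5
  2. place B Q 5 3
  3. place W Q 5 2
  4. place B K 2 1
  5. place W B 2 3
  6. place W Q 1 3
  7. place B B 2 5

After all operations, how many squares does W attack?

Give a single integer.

Op 1: place WR@(5,5)
Op 2: place BQ@(5,3)
Op 3: place WQ@(5,2)
Op 4: place BK@(2,1)
Op 5: place WB@(2,3)
Op 6: place WQ@(1,3)
Op 7: place BB@(2,5)
Per-piece attacks for W:
  WQ@(1,3): attacks (1,4) (1,5) (1,2) (1,1) (1,0) (2,3) (0,3) (2,4) (3,5) (2,2) (3,1) (4,0) (0,4) (0,2) [ray(1,0) blocked at (2,3)]
  WB@(2,3): attacks (3,4) (4,5) (3,2) (4,1) (5,0) (1,4) (0,5) (1,2) (0,1)
  WQ@(5,2): attacks (5,3) (5,1) (5,0) (4,2) (3,2) (2,2) (1,2) (0,2) (4,3) (3,4) (2,5) (4,1) (3,0) [ray(0,1) blocked at (5,3); ray(-1,1) blocked at (2,5)]
  WR@(5,5): attacks (5,4) (5,3) (4,5) (3,5) (2,5) [ray(0,-1) blocked at (5,3); ray(-1,0) blocked at (2,5)]
Union (28 distinct): (0,1) (0,2) (0,3) (0,4) (0,5) (1,0) (1,1) (1,2) (1,4) (1,5) (2,2) (2,3) (2,4) (2,5) (3,0) (3,1) (3,2) (3,4) (3,5) (4,0) (4,1) (4,2) (4,3) (4,5) (5,0) (5,1) (5,3) (5,4)

Answer: 28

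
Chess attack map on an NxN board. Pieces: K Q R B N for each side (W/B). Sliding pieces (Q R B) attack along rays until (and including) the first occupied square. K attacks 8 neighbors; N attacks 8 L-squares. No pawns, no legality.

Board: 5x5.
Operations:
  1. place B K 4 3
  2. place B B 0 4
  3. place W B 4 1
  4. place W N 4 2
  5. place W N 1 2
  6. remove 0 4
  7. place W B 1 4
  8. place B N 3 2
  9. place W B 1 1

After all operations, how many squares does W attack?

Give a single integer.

Op 1: place BK@(4,3)
Op 2: place BB@(0,4)
Op 3: place WB@(4,1)
Op 4: place WN@(4,2)
Op 5: place WN@(1,2)
Op 6: remove (0,4)
Op 7: place WB@(1,4)
Op 8: place BN@(3,2)
Op 9: place WB@(1,1)
Per-piece attacks for W:
  WB@(1,1): attacks (2,2) (3,3) (4,4) (2,0) (0,2) (0,0)
  WN@(1,2): attacks (2,4) (3,3) (0,4) (2,0) (3,1) (0,0)
  WB@(1,4): attacks (2,3) (3,2) (0,3) [ray(1,-1) blocked at (3,2)]
  WB@(4,1): attacks (3,2) (3,0) [ray(-1,1) blocked at (3,2)]
  WN@(4,2): attacks (3,4) (2,3) (3,0) (2,1)
Union (15 distinct): (0,0) (0,2) (0,3) (0,4) (2,0) (2,1) (2,2) (2,3) (2,4) (3,0) (3,1) (3,2) (3,3) (3,4) (4,4)

Answer: 15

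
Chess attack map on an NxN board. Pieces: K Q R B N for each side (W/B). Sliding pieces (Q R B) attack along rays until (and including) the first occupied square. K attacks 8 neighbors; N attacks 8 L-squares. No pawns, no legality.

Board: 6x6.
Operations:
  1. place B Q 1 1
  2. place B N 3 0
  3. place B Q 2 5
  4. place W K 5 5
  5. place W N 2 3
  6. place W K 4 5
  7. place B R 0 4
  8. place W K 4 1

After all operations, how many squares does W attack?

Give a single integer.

Op 1: place BQ@(1,1)
Op 2: place BN@(3,0)
Op 3: place BQ@(2,5)
Op 4: place WK@(5,5)
Op 5: place WN@(2,3)
Op 6: place WK@(4,5)
Op 7: place BR@(0,4)
Op 8: place WK@(4,1)
Per-piece attacks for W:
  WN@(2,3): attacks (3,5) (4,4) (1,5) (0,4) (3,1) (4,2) (1,1) (0,2)
  WK@(4,1): attacks (4,2) (4,0) (5,1) (3,1) (5,2) (5,0) (3,2) (3,0)
  WK@(4,5): attacks (4,4) (5,5) (3,5) (5,4) (3,4)
  WK@(5,5): attacks (5,4) (4,5) (4,4)
Union (18 distinct): (0,2) (0,4) (1,1) (1,5) (3,0) (3,1) (3,2) (3,4) (3,5) (4,0) (4,2) (4,4) (4,5) (5,0) (5,1) (5,2) (5,4) (5,5)

Answer: 18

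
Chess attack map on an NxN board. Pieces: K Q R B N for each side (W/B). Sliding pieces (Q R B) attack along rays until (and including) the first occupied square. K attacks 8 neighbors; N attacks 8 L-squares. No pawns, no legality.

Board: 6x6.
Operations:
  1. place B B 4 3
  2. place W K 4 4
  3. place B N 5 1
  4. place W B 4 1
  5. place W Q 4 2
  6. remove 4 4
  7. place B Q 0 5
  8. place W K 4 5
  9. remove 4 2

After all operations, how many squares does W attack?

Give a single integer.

Op 1: place BB@(4,3)
Op 2: place WK@(4,4)
Op 3: place BN@(5,1)
Op 4: place WB@(4,1)
Op 5: place WQ@(4,2)
Op 6: remove (4,4)
Op 7: place BQ@(0,5)
Op 8: place WK@(4,5)
Op 9: remove (4,2)
Per-piece attacks for W:
  WB@(4,1): attacks (5,2) (5,0) (3,2) (2,3) (1,4) (0,5) (3,0) [ray(-1,1) blocked at (0,5)]
  WK@(4,5): attacks (4,4) (5,5) (3,5) (5,4) (3,4)
Union (12 distinct): (0,5) (1,4) (2,3) (3,0) (3,2) (3,4) (3,5) (4,4) (5,0) (5,2) (5,4) (5,5)

Answer: 12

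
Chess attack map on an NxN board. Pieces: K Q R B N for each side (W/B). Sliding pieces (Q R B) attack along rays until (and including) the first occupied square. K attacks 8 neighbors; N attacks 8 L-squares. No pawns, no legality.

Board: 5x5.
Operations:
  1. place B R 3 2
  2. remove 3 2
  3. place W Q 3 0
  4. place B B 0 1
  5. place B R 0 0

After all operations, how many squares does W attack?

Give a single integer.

Answer: 12

Derivation:
Op 1: place BR@(3,2)
Op 2: remove (3,2)
Op 3: place WQ@(3,0)
Op 4: place BB@(0,1)
Op 5: place BR@(0,0)
Per-piece attacks for W:
  WQ@(3,0): attacks (3,1) (3,2) (3,3) (3,4) (4,0) (2,0) (1,0) (0,0) (4,1) (2,1) (1,2) (0,3) [ray(-1,0) blocked at (0,0)]
Union (12 distinct): (0,0) (0,3) (1,0) (1,2) (2,0) (2,1) (3,1) (3,2) (3,3) (3,4) (4,0) (4,1)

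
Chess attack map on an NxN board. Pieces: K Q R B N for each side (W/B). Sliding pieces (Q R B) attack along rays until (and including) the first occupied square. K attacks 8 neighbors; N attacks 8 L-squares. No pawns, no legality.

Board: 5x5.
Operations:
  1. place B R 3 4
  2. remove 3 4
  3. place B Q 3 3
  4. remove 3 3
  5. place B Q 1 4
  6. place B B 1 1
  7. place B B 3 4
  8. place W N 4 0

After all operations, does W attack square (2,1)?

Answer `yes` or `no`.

Op 1: place BR@(3,4)
Op 2: remove (3,4)
Op 3: place BQ@(3,3)
Op 4: remove (3,3)
Op 5: place BQ@(1,4)
Op 6: place BB@(1,1)
Op 7: place BB@(3,4)
Op 8: place WN@(4,0)
Per-piece attacks for W:
  WN@(4,0): attacks (3,2) (2,1)
W attacks (2,1): yes

Answer: yes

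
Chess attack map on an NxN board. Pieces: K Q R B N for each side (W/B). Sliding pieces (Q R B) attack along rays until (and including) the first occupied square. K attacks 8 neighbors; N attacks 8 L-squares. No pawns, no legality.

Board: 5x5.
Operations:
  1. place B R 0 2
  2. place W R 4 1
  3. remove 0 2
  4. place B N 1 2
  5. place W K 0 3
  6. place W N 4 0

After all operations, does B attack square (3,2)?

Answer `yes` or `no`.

Answer: no

Derivation:
Op 1: place BR@(0,2)
Op 2: place WR@(4,1)
Op 3: remove (0,2)
Op 4: place BN@(1,2)
Op 5: place WK@(0,3)
Op 6: place WN@(4,0)
Per-piece attacks for B:
  BN@(1,2): attacks (2,4) (3,3) (0,4) (2,0) (3,1) (0,0)
B attacks (3,2): no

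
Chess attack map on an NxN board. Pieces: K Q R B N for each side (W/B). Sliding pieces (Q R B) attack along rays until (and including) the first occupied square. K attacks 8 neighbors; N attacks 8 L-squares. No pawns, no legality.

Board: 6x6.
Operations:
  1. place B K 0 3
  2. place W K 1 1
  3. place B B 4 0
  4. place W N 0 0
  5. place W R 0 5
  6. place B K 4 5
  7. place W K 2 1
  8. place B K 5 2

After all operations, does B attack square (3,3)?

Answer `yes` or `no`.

Answer: no

Derivation:
Op 1: place BK@(0,3)
Op 2: place WK@(1,1)
Op 3: place BB@(4,0)
Op 4: place WN@(0,0)
Op 5: place WR@(0,5)
Op 6: place BK@(4,5)
Op 7: place WK@(2,1)
Op 8: place BK@(5,2)
Per-piece attacks for B:
  BK@(0,3): attacks (0,4) (0,2) (1,3) (1,4) (1,2)
  BB@(4,0): attacks (5,1) (3,1) (2,2) (1,3) (0,4)
  BK@(4,5): attacks (4,4) (5,5) (3,5) (5,4) (3,4)
  BK@(5,2): attacks (5,3) (5,1) (4,2) (4,3) (4,1)
B attacks (3,3): no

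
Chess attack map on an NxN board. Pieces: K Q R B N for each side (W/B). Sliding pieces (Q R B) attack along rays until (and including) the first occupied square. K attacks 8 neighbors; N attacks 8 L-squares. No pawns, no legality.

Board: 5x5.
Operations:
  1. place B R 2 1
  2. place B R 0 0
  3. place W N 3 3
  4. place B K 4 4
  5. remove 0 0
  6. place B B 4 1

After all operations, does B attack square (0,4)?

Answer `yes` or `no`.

Answer: no

Derivation:
Op 1: place BR@(2,1)
Op 2: place BR@(0,0)
Op 3: place WN@(3,3)
Op 4: place BK@(4,4)
Op 5: remove (0,0)
Op 6: place BB@(4,1)
Per-piece attacks for B:
  BR@(2,1): attacks (2,2) (2,3) (2,4) (2,0) (3,1) (4,1) (1,1) (0,1) [ray(1,0) blocked at (4,1)]
  BB@(4,1): attacks (3,2) (2,3) (1,4) (3,0)
  BK@(4,4): attacks (4,3) (3,4) (3,3)
B attacks (0,4): no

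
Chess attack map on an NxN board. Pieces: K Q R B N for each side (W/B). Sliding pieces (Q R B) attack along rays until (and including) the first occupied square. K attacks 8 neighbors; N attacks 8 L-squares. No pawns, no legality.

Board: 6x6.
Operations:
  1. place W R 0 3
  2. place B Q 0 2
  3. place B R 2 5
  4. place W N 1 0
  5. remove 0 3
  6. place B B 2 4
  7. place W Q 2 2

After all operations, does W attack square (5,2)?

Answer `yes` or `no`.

Op 1: place WR@(0,3)
Op 2: place BQ@(0,2)
Op 3: place BR@(2,5)
Op 4: place WN@(1,0)
Op 5: remove (0,3)
Op 6: place BB@(2,4)
Op 7: place WQ@(2,2)
Per-piece attacks for W:
  WN@(1,0): attacks (2,2) (3,1) (0,2)
  WQ@(2,2): attacks (2,3) (2,4) (2,1) (2,0) (3,2) (4,2) (5,2) (1,2) (0,2) (3,3) (4,4) (5,5) (3,1) (4,0) (1,3) (0,4) (1,1) (0,0) [ray(0,1) blocked at (2,4); ray(-1,0) blocked at (0,2)]
W attacks (5,2): yes

Answer: yes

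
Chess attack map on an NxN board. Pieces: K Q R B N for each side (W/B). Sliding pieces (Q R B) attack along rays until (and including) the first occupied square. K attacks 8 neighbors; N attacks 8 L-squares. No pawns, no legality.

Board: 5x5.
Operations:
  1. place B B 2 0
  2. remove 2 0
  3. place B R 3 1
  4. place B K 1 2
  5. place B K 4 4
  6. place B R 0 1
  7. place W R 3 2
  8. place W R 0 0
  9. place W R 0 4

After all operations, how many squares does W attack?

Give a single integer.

Op 1: place BB@(2,0)
Op 2: remove (2,0)
Op 3: place BR@(3,1)
Op 4: place BK@(1,2)
Op 5: place BK@(4,4)
Op 6: place BR@(0,1)
Op 7: place WR@(3,2)
Op 8: place WR@(0,0)
Op 9: place WR@(0,4)
Per-piece attacks for W:
  WR@(0,0): attacks (0,1) (1,0) (2,0) (3,0) (4,0) [ray(0,1) blocked at (0,1)]
  WR@(0,4): attacks (0,3) (0,2) (0,1) (1,4) (2,4) (3,4) (4,4) [ray(0,-1) blocked at (0,1); ray(1,0) blocked at (4,4)]
  WR@(3,2): attacks (3,3) (3,4) (3,1) (4,2) (2,2) (1,2) [ray(0,-1) blocked at (3,1); ray(-1,0) blocked at (1,2)]
Union (16 distinct): (0,1) (0,2) (0,3) (1,0) (1,2) (1,4) (2,0) (2,2) (2,4) (3,0) (3,1) (3,3) (3,4) (4,0) (4,2) (4,4)

Answer: 16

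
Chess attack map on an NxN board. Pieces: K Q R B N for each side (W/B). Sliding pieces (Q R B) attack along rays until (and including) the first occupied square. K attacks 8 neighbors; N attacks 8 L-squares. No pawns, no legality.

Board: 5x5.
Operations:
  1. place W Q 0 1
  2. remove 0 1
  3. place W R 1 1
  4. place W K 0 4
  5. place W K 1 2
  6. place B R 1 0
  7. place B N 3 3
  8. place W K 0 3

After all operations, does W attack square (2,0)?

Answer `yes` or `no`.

Op 1: place WQ@(0,1)
Op 2: remove (0,1)
Op 3: place WR@(1,1)
Op 4: place WK@(0,4)
Op 5: place WK@(1,2)
Op 6: place BR@(1,0)
Op 7: place BN@(3,3)
Op 8: place WK@(0,3)
Per-piece attacks for W:
  WK@(0,3): attacks (0,4) (0,2) (1,3) (1,4) (1,2)
  WK@(0,4): attacks (0,3) (1,4) (1,3)
  WR@(1,1): attacks (1,2) (1,0) (2,1) (3,1) (4,1) (0,1) [ray(0,1) blocked at (1,2); ray(0,-1) blocked at (1,0)]
  WK@(1,2): attacks (1,3) (1,1) (2,2) (0,2) (2,3) (2,1) (0,3) (0,1)
W attacks (2,0): no

Answer: no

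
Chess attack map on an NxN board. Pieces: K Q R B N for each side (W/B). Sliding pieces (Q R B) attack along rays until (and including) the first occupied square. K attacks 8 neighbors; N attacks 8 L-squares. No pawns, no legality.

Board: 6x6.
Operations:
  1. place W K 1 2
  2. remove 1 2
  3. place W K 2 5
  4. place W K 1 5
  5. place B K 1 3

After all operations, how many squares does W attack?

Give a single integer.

Op 1: place WK@(1,2)
Op 2: remove (1,2)
Op 3: place WK@(2,5)
Op 4: place WK@(1,5)
Op 5: place BK@(1,3)
Per-piece attacks for W:
  WK@(1,5): attacks (1,4) (2,5) (0,5) (2,4) (0,4)
  WK@(2,5): attacks (2,4) (3,5) (1,5) (3,4) (1,4)
Union (8 distinct): (0,4) (0,5) (1,4) (1,5) (2,4) (2,5) (3,4) (3,5)

Answer: 8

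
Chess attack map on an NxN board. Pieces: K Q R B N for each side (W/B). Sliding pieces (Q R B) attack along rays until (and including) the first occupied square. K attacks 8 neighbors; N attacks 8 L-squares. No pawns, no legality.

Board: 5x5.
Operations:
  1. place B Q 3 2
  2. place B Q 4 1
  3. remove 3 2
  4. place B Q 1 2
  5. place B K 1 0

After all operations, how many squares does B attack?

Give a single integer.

Answer: 20

Derivation:
Op 1: place BQ@(3,2)
Op 2: place BQ@(4,1)
Op 3: remove (3,2)
Op 4: place BQ@(1,2)
Op 5: place BK@(1,0)
Per-piece attacks for B:
  BK@(1,0): attacks (1,1) (2,0) (0,0) (2,1) (0,1)
  BQ@(1,2): attacks (1,3) (1,4) (1,1) (1,0) (2,2) (3,2) (4,2) (0,2) (2,3) (3,4) (2,1) (3,0) (0,3) (0,1) [ray(0,-1) blocked at (1,0)]
  BQ@(4,1): attacks (4,2) (4,3) (4,4) (4,0) (3,1) (2,1) (1,1) (0,1) (3,2) (2,3) (1,4) (3,0)
Union (20 distinct): (0,0) (0,1) (0,2) (0,3) (1,0) (1,1) (1,3) (1,4) (2,0) (2,1) (2,2) (2,3) (3,0) (3,1) (3,2) (3,4) (4,0) (4,2) (4,3) (4,4)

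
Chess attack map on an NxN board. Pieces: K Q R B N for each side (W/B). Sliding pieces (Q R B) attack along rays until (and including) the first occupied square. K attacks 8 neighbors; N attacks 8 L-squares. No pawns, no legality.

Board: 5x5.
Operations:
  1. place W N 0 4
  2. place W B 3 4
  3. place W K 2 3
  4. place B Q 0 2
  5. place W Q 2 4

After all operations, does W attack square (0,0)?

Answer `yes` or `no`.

Answer: no

Derivation:
Op 1: place WN@(0,4)
Op 2: place WB@(3,4)
Op 3: place WK@(2,3)
Op 4: place BQ@(0,2)
Op 5: place WQ@(2,4)
Per-piece attacks for W:
  WN@(0,4): attacks (1,2) (2,3)
  WK@(2,3): attacks (2,4) (2,2) (3,3) (1,3) (3,4) (3,2) (1,4) (1,2)
  WQ@(2,4): attacks (2,3) (3,4) (1,4) (0,4) (3,3) (4,2) (1,3) (0,2) [ray(0,-1) blocked at (2,3); ray(1,0) blocked at (3,4); ray(-1,0) blocked at (0,4); ray(-1,-1) blocked at (0,2)]
  WB@(3,4): attacks (4,3) (2,3) [ray(-1,-1) blocked at (2,3)]
W attacks (0,0): no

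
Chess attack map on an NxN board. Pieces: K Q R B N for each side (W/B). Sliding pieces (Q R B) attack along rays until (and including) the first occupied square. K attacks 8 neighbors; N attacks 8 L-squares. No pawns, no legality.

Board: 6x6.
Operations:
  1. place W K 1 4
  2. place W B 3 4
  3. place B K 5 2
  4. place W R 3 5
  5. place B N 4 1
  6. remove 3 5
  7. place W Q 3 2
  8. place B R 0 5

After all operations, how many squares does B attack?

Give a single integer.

Op 1: place WK@(1,4)
Op 2: place WB@(3,4)
Op 3: place BK@(5,2)
Op 4: place WR@(3,5)
Op 5: place BN@(4,1)
Op 6: remove (3,5)
Op 7: place WQ@(3,2)
Op 8: place BR@(0,5)
Per-piece attacks for B:
  BR@(0,5): attacks (0,4) (0,3) (0,2) (0,1) (0,0) (1,5) (2,5) (3,5) (4,5) (5,5)
  BN@(4,1): attacks (5,3) (3,3) (2,2) (2,0)
  BK@(5,2): attacks (5,3) (5,1) (4,2) (4,3) (4,1)
Union (18 distinct): (0,0) (0,1) (0,2) (0,3) (0,4) (1,5) (2,0) (2,2) (2,5) (3,3) (3,5) (4,1) (4,2) (4,3) (4,5) (5,1) (5,3) (5,5)

Answer: 18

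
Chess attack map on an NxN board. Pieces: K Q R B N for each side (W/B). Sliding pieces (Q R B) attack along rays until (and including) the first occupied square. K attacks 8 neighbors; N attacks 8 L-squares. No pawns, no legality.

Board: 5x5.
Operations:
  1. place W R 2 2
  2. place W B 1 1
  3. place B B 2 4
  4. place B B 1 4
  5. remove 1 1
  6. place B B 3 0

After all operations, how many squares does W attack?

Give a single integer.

Op 1: place WR@(2,2)
Op 2: place WB@(1,1)
Op 3: place BB@(2,4)
Op 4: place BB@(1,4)
Op 5: remove (1,1)
Op 6: place BB@(3,0)
Per-piece attacks for W:
  WR@(2,2): attacks (2,3) (2,4) (2,1) (2,0) (3,2) (4,2) (1,2) (0,2) [ray(0,1) blocked at (2,4)]
Union (8 distinct): (0,2) (1,2) (2,0) (2,1) (2,3) (2,4) (3,2) (4,2)

Answer: 8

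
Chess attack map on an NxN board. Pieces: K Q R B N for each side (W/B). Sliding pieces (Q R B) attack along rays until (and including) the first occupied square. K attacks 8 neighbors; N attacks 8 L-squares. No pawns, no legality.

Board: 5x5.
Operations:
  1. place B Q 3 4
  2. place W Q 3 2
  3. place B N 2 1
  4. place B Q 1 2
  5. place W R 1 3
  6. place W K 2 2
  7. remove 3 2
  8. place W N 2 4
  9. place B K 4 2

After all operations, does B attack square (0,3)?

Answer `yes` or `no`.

Op 1: place BQ@(3,4)
Op 2: place WQ@(3,2)
Op 3: place BN@(2,1)
Op 4: place BQ@(1,2)
Op 5: place WR@(1,3)
Op 6: place WK@(2,2)
Op 7: remove (3,2)
Op 8: place WN@(2,4)
Op 9: place BK@(4,2)
Per-piece attacks for B:
  BQ@(1,2): attacks (1,3) (1,1) (1,0) (2,2) (0,2) (2,3) (3,4) (2,1) (0,3) (0,1) [ray(0,1) blocked at (1,3); ray(1,0) blocked at (2,2); ray(1,1) blocked at (3,4); ray(1,-1) blocked at (2,1)]
  BN@(2,1): attacks (3,3) (4,2) (1,3) (0,2) (4,0) (0,0)
  BQ@(3,4): attacks (3,3) (3,2) (3,1) (3,0) (4,4) (2,4) (4,3) (2,3) (1,2) [ray(-1,0) blocked at (2,4); ray(-1,-1) blocked at (1,2)]
  BK@(4,2): attacks (4,3) (4,1) (3,2) (3,3) (3,1)
B attacks (0,3): yes

Answer: yes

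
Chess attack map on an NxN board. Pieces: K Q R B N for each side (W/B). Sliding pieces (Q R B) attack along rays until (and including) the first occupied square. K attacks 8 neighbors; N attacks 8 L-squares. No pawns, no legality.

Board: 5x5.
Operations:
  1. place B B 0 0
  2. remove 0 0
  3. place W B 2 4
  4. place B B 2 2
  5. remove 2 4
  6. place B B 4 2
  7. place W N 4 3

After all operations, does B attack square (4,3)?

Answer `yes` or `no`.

Answer: no

Derivation:
Op 1: place BB@(0,0)
Op 2: remove (0,0)
Op 3: place WB@(2,4)
Op 4: place BB@(2,2)
Op 5: remove (2,4)
Op 6: place BB@(4,2)
Op 7: place WN@(4,3)
Per-piece attacks for B:
  BB@(2,2): attacks (3,3) (4,4) (3,1) (4,0) (1,3) (0,4) (1,1) (0,0)
  BB@(4,2): attacks (3,3) (2,4) (3,1) (2,0)
B attacks (4,3): no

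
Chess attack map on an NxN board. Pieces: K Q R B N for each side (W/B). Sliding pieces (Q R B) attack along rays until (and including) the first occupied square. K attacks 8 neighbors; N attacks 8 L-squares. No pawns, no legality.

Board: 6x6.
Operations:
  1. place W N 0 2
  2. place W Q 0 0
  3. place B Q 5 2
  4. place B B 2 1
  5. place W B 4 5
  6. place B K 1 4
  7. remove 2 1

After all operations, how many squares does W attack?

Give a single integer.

Op 1: place WN@(0,2)
Op 2: place WQ@(0,0)
Op 3: place BQ@(5,2)
Op 4: place BB@(2,1)
Op 5: place WB@(4,5)
Op 6: place BK@(1,4)
Op 7: remove (2,1)
Per-piece attacks for W:
  WQ@(0,0): attacks (0,1) (0,2) (1,0) (2,0) (3,0) (4,0) (5,0) (1,1) (2,2) (3,3) (4,4) (5,5) [ray(0,1) blocked at (0,2)]
  WN@(0,2): attacks (1,4) (2,3) (1,0) (2,1)
  WB@(4,5): attacks (5,4) (3,4) (2,3) (1,2) (0,1)
Union (18 distinct): (0,1) (0,2) (1,0) (1,1) (1,2) (1,4) (2,0) (2,1) (2,2) (2,3) (3,0) (3,3) (3,4) (4,0) (4,4) (5,0) (5,4) (5,5)

Answer: 18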